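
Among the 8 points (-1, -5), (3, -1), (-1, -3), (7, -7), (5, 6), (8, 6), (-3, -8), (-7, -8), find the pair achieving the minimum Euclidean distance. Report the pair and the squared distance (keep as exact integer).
Pair = ((-1, -5), (-1, -3)); squared distance = 4

Compute all C(8, 2) = 28 pairwise squared distances (x_i − x_j)² + (y_i − y_j)². The minimum is 4, attained by the pair ((-1, -5), (-1, -3)).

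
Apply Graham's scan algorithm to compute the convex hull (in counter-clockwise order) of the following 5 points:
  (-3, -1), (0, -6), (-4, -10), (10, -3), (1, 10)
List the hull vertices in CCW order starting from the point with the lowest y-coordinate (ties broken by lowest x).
Hull (CCW) = [(-4, -10), (10, -3), (1, 10), (-3, -1)]

Graham scan procedure:
  1. Find the pivot p₀ = point with lowest y (tie → lowest x): (-4, -10).
  2. Sort the remaining points by polar angle around p₀.
  3. Walk through sorted points, maintaining a stack; pop the top while the last three entries make a non-left turn (cross product ≤ 0).
  4. Final stack is the convex hull in CCW order: (-4, -10), (10, -3), (1, 10), (-3, -1).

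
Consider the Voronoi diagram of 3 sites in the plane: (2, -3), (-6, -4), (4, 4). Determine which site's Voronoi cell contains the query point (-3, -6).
Nearest site = (-6, -4)

The Voronoi cell of site s contains exactly those query points closer to s than to any other site. Compute squared distances from q = (-3, -6) to each site:
  (-6 − -3)² + (-4 − -6)² = 13
  (2 − -3)² + (-3 − -6)² = 34
  (4 − -3)² + (4 − -6)² = 149
Minimum is attained by (-6, -4), so q lies in its Voronoi cell.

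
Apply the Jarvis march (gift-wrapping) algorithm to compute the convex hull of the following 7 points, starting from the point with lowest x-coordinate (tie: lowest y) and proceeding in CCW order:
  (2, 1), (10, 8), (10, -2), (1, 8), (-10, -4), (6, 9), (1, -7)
Hull (CCW) = [(-10, -4), (1, -7), (10, -2), (10, 8), (6, 9), (1, 8)]

Jarvis march: at each step, from the current hull vertex p, select the next vertex q as the point such that every other point lies strictly to the left of (or on) the directed line p → q. (Equivalently: for every other point r, the cross product (q − p) × (r − p) ≥ 0.)
Starting point (lowest x, tie lowest y): (-10, -4). Wrap until returning to start. Resulting hull: (-10, -4), (1, -7), (10, -2), (10, 8), (6, 9), (1, 8).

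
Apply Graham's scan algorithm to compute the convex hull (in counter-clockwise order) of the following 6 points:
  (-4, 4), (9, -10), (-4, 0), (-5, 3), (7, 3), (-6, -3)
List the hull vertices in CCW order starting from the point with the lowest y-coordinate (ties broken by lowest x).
Hull (CCW) = [(9, -10), (7, 3), (-4, 4), (-5, 3), (-6, -3)]

Graham scan procedure:
  1. Find the pivot p₀ = point with lowest y (tie → lowest x): (9, -10).
  2. Sort the remaining points by polar angle around p₀.
  3. Walk through sorted points, maintaining a stack; pop the top while the last three entries make a non-left turn (cross product ≤ 0).
  4. Final stack is the convex hull in CCW order: (9, -10), (7, 3), (-4, 4), (-5, 3), (-6, -3).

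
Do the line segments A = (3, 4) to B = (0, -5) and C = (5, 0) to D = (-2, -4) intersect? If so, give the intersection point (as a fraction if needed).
Yes; intersection at (15/17, -40/17) (t = 12/17 on AB, s = 10/17 on CD)

Parametrize AB as A + t(B − A) = (3 + -3 t, 4 + -9 t) and CD as C + s(D − C) = (5 + -7 s, 0 + -4 s). Solve the linear system for (t, s). Determinant = 51 ≠ 0, so a unique intersection of the containing lines exists. Solution: t = 12/17, s = 10/17 — both in [0, 1], so the segments cross. Intersection point: (15/17, -40/17).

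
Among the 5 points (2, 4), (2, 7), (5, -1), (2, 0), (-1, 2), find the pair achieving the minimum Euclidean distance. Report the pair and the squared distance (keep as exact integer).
Pair = ((2, 4), (2, 7)); squared distance = 9

Compute all C(5, 2) = 10 pairwise squared distances (x_i − x_j)² + (y_i − y_j)². The minimum is 9, attained by the pair ((2, 4), (2, 7)).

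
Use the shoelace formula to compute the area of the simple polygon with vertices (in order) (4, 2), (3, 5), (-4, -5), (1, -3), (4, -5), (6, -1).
Area = 85/2

Shoelace formula: Area = (1/2) |Σ_i (x_i · y_{i+1} − x_{i+1} · y_i)| (indices mod n). Compute each cross term:
  (4)(5) − (3)(2) = 14
  (3)(-5) − (-4)(5) = 5
  (-4)(-3) − (1)(-5) = 17
  (1)(-5) − (4)(-3) = 7
  (4)(-1) − (6)(-5) = 26
  (6)(2) − (4)(-1) = 16
Sum = 85, so (signed) Area = 85/2 = 85/2, |Area| = 85/2.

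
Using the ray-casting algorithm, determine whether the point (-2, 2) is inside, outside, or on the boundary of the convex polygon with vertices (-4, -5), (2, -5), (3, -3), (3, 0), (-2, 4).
The point (-2, 2) lies strictly inside the polygon

Cast a horizontal ray to the right from the query point and count how many polygon edges it crosses (each edge strictly once or zero times, handled with the usual half-open convention). 
Parity of crossings → odd ⇒ inside.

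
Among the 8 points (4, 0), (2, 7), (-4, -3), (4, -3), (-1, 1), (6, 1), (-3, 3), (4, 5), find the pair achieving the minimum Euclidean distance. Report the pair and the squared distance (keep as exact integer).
Pair = ((4, 0), (6, 1)); squared distance = 5

Compute all C(8, 2) = 28 pairwise squared distances (x_i − x_j)² + (y_i − y_j)². The minimum is 5, attained by the pair ((4, 0), (6, 1)).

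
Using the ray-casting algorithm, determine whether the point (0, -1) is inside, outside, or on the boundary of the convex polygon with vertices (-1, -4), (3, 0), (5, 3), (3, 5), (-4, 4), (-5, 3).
The point (0, -1) lies strictly inside the polygon

Cast a horizontal ray to the right from the query point and count how many polygon edges it crosses (each edge strictly once or zero times, handled with the usual half-open convention). 
Parity of crossings → odd ⇒ inside.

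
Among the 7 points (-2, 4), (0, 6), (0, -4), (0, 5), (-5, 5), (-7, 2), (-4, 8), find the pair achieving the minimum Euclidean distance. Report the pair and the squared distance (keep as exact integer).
Pair = ((0, 6), (0, 5)); squared distance = 1

Compute all C(7, 2) = 21 pairwise squared distances (x_i − x_j)² + (y_i − y_j)². The minimum is 1, attained by the pair ((0, 6), (0, 5)).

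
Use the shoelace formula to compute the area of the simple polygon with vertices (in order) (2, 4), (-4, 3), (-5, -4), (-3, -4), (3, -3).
Area = 50

Shoelace formula: Area = (1/2) |Σ_i (x_i · y_{i+1} − x_{i+1} · y_i)| (indices mod n). Compute each cross term:
  (2)(3) − (-4)(4) = 22
  (-4)(-4) − (-5)(3) = 31
  (-5)(-4) − (-3)(-4) = 8
  (-3)(-3) − (3)(-4) = 21
  (3)(4) − (2)(-3) = 18
Sum = 100, so (signed) Area = 100/2 = 50, |Area| = 50.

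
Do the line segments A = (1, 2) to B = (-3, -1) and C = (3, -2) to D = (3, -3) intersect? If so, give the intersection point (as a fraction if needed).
No (intersection of containing lines falls outside at least one segment)

Parametrize and solve: t = -1/2, s = -11/2. At least one of these is outside [0, 1], so the segments do not intersect.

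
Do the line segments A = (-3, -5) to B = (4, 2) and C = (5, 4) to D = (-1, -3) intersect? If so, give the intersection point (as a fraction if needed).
Yes; intersection at (-1, -3) (t = 2/7 on AB, s = 1 on CD)

Parametrize AB as A + t(B − A) = (-3 + 7 t, -5 + 7 t) and CD as C + s(D − C) = (5 + -6 s, 4 + -7 s). Solve the linear system for (t, s). Determinant = 7 ≠ 0, so a unique intersection of the containing lines exists. Solution: t = 2/7, s = 1 — both in [0, 1], so the segments cross. Intersection point: (-1, -3).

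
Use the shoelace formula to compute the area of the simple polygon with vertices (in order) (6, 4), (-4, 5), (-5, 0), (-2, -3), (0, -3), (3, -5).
Area = 143/2

Shoelace formula: Area = (1/2) |Σ_i (x_i · y_{i+1} − x_{i+1} · y_i)| (indices mod n). Compute each cross term:
  (6)(5) − (-4)(4) = 46
  (-4)(0) − (-5)(5) = 25
  (-5)(-3) − (-2)(0) = 15
  (-2)(-3) − (0)(-3) = 6
  (0)(-5) − (3)(-3) = 9
  (3)(4) − (6)(-5) = 42
Sum = 143, so (signed) Area = 143/2 = 143/2, |Area| = 143/2.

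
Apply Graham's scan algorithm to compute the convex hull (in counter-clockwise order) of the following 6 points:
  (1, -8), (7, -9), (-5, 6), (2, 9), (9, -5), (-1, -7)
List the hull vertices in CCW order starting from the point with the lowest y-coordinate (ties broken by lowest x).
Hull (CCW) = [(7, -9), (9, -5), (2, 9), (-5, 6), (-1, -7), (1, -8)]

Graham scan procedure:
  1. Find the pivot p₀ = point with lowest y (tie → lowest x): (7, -9).
  2. Sort the remaining points by polar angle around p₀.
  3. Walk through sorted points, maintaining a stack; pop the top while the last three entries make a non-left turn (cross product ≤ 0).
  4. Final stack is the convex hull in CCW order: (7, -9), (9, -5), (2, 9), (-5, 6), (-1, -7), (1, -8).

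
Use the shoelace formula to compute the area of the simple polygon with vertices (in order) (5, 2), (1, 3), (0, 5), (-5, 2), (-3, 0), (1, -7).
Area = 107/2

Shoelace formula: Area = (1/2) |Σ_i (x_i · y_{i+1} − x_{i+1} · y_i)| (indices mod n). Compute each cross term:
  (5)(3) − (1)(2) = 13
  (1)(5) − (0)(3) = 5
  (0)(2) − (-5)(5) = 25
  (-5)(0) − (-3)(2) = 6
  (-3)(-7) − (1)(0) = 21
  (1)(2) − (5)(-7) = 37
Sum = 107, so (signed) Area = 107/2 = 107/2, |Area| = 107/2.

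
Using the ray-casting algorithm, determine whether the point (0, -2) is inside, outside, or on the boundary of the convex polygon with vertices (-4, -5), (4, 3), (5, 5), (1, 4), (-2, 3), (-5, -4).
The point (0, -2) lies strictly outside the polygon

Cast a horizontal ray to the right from the query point and count how many polygon edges it crosses (each edge strictly once or zero times, handled with the usual half-open convention). 
Parity of crossings → even ⇒ outside.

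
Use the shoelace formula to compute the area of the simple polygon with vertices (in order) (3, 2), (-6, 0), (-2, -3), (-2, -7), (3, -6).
Area = 95/2

Shoelace formula: Area = (1/2) |Σ_i (x_i · y_{i+1} − x_{i+1} · y_i)| (indices mod n). Compute each cross term:
  (3)(0) − (-6)(2) = 12
  (-6)(-3) − (-2)(0) = 18
  (-2)(-7) − (-2)(-3) = 8
  (-2)(-6) − (3)(-7) = 33
  (3)(2) − (3)(-6) = 24
Sum = 95, so (signed) Area = 95/2 = 95/2, |Area| = 95/2.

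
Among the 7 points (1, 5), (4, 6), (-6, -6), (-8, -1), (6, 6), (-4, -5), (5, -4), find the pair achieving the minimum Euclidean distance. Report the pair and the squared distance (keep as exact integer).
Pair = ((4, 6), (6, 6)); squared distance = 4

Compute all C(7, 2) = 21 pairwise squared distances (x_i − x_j)² + (y_i − y_j)². The minimum is 4, attained by the pair ((4, 6), (6, 6)).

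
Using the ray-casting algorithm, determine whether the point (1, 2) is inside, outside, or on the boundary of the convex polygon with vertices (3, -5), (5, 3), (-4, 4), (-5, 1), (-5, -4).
The point (1, 2) lies strictly inside the polygon

Cast a horizontal ray to the right from the query point and count how many polygon edges it crosses (each edge strictly once or zero times, handled with the usual half-open convention). 
Parity of crossings → odd ⇒ inside.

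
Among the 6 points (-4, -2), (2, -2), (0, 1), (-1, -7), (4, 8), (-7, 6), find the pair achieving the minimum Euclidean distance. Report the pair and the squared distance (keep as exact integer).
Pair = ((2, -2), (0, 1)); squared distance = 13

Compute all C(6, 2) = 15 pairwise squared distances (x_i − x_j)² + (y_i − y_j)². The minimum is 13, attained by the pair ((2, -2), (0, 1)).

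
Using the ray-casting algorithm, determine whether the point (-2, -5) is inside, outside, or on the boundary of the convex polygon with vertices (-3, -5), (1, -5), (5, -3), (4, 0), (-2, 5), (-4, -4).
The point (-2, -5) lies on the polygon boundary

Boundary check: the query satisfies the collinearity and bounding-box conditions for some polygon edge, so it lies exactly on the boundary.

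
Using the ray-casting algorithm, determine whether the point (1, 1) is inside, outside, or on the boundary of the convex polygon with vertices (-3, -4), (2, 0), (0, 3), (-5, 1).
The point (1, 1) lies strictly inside the polygon

Cast a horizontal ray to the right from the query point and count how many polygon edges it crosses (each edge strictly once or zero times, handled with the usual half-open convention). 
Parity of crossings → odd ⇒ inside.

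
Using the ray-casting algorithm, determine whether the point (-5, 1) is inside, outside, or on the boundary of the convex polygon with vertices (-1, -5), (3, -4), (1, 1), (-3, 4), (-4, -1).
The point (-5, 1) lies strictly outside the polygon

Cast a horizontal ray to the right from the query point and count how many polygon edges it crosses (each edge strictly once or zero times, handled with the usual half-open convention). 
Parity of crossings → even ⇒ outside.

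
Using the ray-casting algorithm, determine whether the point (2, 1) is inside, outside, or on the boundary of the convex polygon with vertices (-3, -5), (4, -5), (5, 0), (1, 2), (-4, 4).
The point (2, 1) lies strictly inside the polygon

Cast a horizontal ray to the right from the query point and count how many polygon edges it crosses (each edge strictly once or zero times, handled with the usual half-open convention). 
Parity of crossings → odd ⇒ inside.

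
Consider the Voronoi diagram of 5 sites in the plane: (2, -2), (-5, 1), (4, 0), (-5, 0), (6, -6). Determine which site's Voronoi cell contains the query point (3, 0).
Nearest site = (4, 0)

The Voronoi cell of site s contains exactly those query points closer to s than to any other site. Compute squared distances from q = (3, 0) to each site:
  (4 − 3)² + (0 − 0)² = 1
  (2 − 3)² + (-2 − 0)² = 5
  (6 − 3)² + (-6 − 0)² = 45
  (-5 − 3)² + (0 − 0)² = 64
  (-5 − 3)² + (1 − 0)² = 65
Minimum is attained by (4, 0), so q lies in its Voronoi cell.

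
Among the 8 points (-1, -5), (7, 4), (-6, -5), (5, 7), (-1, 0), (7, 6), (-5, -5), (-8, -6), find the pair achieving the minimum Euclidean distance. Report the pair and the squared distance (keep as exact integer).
Pair = ((-6, -5), (-5, -5)); squared distance = 1

Compute all C(8, 2) = 28 pairwise squared distances (x_i − x_j)² + (y_i − y_j)². The minimum is 1, attained by the pair ((-6, -5), (-5, -5)).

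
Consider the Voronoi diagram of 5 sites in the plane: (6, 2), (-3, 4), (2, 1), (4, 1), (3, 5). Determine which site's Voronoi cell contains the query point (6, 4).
Nearest site = (6, 2)

The Voronoi cell of site s contains exactly those query points closer to s than to any other site. Compute squared distances from q = (6, 4) to each site:
  (6 − 6)² + (2 − 4)² = 4
  (3 − 6)² + (5 − 4)² = 10
  (4 − 6)² + (1 − 4)² = 13
  (2 − 6)² + (1 − 4)² = 25
  (-3 − 6)² + (4 − 4)² = 81
Minimum is attained by (6, 2), so q lies in its Voronoi cell.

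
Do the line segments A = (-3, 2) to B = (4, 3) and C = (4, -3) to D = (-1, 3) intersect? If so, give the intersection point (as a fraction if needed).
Yes; intersection at (-22/47, 111/47) (t = 17/47 on AB, s = 42/47 on CD)

Parametrize AB as A + t(B − A) = (-3 + 7 t, 2 + 1 t) and CD as C + s(D − C) = (4 + -5 s, -3 + 6 s). Solve the linear system for (t, s). Determinant = -47 ≠ 0, so a unique intersection of the containing lines exists. Solution: t = 17/47, s = 42/47 — both in [0, 1], so the segments cross. Intersection point: (-22/47, 111/47).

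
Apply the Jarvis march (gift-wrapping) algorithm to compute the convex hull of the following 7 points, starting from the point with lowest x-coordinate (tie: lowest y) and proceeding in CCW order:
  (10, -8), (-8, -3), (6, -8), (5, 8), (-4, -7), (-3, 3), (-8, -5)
Hull (CCW) = [(-8, -5), (-4, -7), (6, -8), (10, -8), (5, 8), (-3, 3), (-8, -3)]

Jarvis march: at each step, from the current hull vertex p, select the next vertex q as the point such that every other point lies strictly to the left of (or on) the directed line p → q. (Equivalently: for every other point r, the cross product (q − p) × (r − p) ≥ 0.)
Starting point (lowest x, tie lowest y): (-8, -5). Wrap until returning to start. Resulting hull: (-8, -5), (-4, -7), (6, -8), (10, -8), (5, 8), (-3, 3), (-8, -3).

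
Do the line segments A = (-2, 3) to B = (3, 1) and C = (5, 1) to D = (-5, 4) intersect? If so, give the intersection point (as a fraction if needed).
No (intersection of containing lines falls outside at least one segment)

Parametrize and solve: t = -1/5, s = 4/5. At least one of these is outside [0, 1], so the segments do not intersect.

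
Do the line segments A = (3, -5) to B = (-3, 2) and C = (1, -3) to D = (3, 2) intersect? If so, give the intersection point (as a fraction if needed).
Yes; intersection at (12/11, -61/22) (t = 7/22 on AB, s = 1/22 on CD)

Parametrize AB as A + t(B − A) = (3 + -6 t, -5 + 7 t) and CD as C + s(D − C) = (1 + 2 s, -3 + 5 s). Solve the linear system for (t, s). Determinant = 44 ≠ 0, so a unique intersection of the containing lines exists. Solution: t = 7/22, s = 1/22 — both in [0, 1], so the segments cross. Intersection point: (12/11, -61/22).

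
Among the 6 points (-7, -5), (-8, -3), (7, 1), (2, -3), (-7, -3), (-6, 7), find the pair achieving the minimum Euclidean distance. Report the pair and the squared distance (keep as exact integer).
Pair = ((-8, -3), (-7, -3)); squared distance = 1

Compute all C(6, 2) = 15 pairwise squared distances (x_i − x_j)² + (y_i − y_j)². The minimum is 1, attained by the pair ((-8, -3), (-7, -3)).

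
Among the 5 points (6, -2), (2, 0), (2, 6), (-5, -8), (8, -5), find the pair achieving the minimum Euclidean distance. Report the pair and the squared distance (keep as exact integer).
Pair = ((6, -2), (8, -5)); squared distance = 13

Compute all C(5, 2) = 10 pairwise squared distances (x_i − x_j)² + (y_i − y_j)². The minimum is 13, attained by the pair ((6, -2), (8, -5)).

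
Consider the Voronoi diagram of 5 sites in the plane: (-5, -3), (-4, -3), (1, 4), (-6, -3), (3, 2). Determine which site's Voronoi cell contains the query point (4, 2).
Nearest site = (3, 2)

The Voronoi cell of site s contains exactly those query points closer to s than to any other site. Compute squared distances from q = (4, 2) to each site:
  (3 − 4)² + (2 − 2)² = 1
  (1 − 4)² + (4 − 2)² = 13
  (-4 − 4)² + (-3 − 2)² = 89
  (-5 − 4)² + (-3 − 2)² = 106
  (-6 − 4)² + (-3 − 2)² = 125
Minimum is attained by (3, 2), so q lies in its Voronoi cell.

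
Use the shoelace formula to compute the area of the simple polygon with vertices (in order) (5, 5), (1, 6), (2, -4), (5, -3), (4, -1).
Area = 55/2

Shoelace formula: Area = (1/2) |Σ_i (x_i · y_{i+1} − x_{i+1} · y_i)| (indices mod n). Compute each cross term:
  (5)(6) − (1)(5) = 25
  (1)(-4) − (2)(6) = -16
  (2)(-3) − (5)(-4) = 14
  (5)(-1) − (4)(-3) = 7
  (4)(5) − (5)(-1) = 25
Sum = 55, so (signed) Area = 55/2 = 55/2, |Area| = 55/2.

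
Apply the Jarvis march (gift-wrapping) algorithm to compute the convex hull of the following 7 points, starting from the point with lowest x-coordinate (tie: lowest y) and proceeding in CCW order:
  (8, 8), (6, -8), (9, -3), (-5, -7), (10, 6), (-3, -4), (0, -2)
Hull (CCW) = [(-5, -7), (6, -8), (9, -3), (10, 6), (8, 8), (-3, -4)]

Jarvis march: at each step, from the current hull vertex p, select the next vertex q as the point such that every other point lies strictly to the left of (or on) the directed line p → q. (Equivalently: for every other point r, the cross product (q − p) × (r − p) ≥ 0.)
Starting point (lowest x, tie lowest y): (-5, -7). Wrap until returning to start. Resulting hull: (-5, -7), (6, -8), (9, -3), (10, 6), (8, 8), (-3, -4).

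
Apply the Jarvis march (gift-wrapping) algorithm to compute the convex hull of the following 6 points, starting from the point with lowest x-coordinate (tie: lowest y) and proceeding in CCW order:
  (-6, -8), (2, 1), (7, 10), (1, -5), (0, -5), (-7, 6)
Hull (CCW) = [(-7, 6), (-6, -8), (1, -5), (7, 10)]

Jarvis march: at each step, from the current hull vertex p, select the next vertex q as the point such that every other point lies strictly to the left of (or on) the directed line p → q. (Equivalently: for every other point r, the cross product (q − p) × (r − p) ≥ 0.)
Starting point (lowest x, tie lowest y): (-7, 6). Wrap until returning to start. Resulting hull: (-7, 6), (-6, -8), (1, -5), (7, 10).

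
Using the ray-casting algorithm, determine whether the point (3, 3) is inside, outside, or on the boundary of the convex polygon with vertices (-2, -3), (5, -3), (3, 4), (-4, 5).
The point (3, 3) lies strictly inside the polygon

Cast a horizontal ray to the right from the query point and count how many polygon edges it crosses (each edge strictly once or zero times, handled with the usual half-open convention). 
Parity of crossings → odd ⇒ inside.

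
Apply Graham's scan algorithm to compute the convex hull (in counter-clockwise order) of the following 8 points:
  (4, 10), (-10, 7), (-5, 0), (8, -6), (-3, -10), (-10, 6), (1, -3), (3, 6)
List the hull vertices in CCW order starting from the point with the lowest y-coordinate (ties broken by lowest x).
Hull (CCW) = [(-3, -10), (8, -6), (4, 10), (-10, 7), (-10, 6)]

Graham scan procedure:
  1. Find the pivot p₀ = point with lowest y (tie → lowest x): (-3, -10).
  2. Sort the remaining points by polar angle around p₀.
  3. Walk through sorted points, maintaining a stack; pop the top while the last three entries make a non-left turn (cross product ≤ 0).
  4. Final stack is the convex hull in CCW order: (-3, -10), (8, -6), (4, 10), (-10, 7), (-10, 6).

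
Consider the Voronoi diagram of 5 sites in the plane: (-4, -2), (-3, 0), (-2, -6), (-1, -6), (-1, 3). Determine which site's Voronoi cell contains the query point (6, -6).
Nearest site = (-1, -6)

The Voronoi cell of site s contains exactly those query points closer to s than to any other site. Compute squared distances from q = (6, -6) to each site:
  (-1 − 6)² + (-6 − -6)² = 49
  (-2 − 6)² + (-6 − -6)² = 64
  (-4 − 6)² + (-2 − -6)² = 116
  (-3 − 6)² + (0 − -6)² = 117
  (-1 − 6)² + (3 − -6)² = 130
Minimum is attained by (-1, -6), so q lies in its Voronoi cell.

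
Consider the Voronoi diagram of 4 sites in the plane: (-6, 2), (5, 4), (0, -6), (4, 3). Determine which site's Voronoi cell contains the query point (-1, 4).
Nearest site = (4, 3)

The Voronoi cell of site s contains exactly those query points closer to s than to any other site. Compute squared distances from q = (-1, 4) to each site:
  (4 − -1)² + (3 − 4)² = 26
  (-6 − -1)² + (2 − 4)² = 29
  (5 − -1)² + (4 − 4)² = 36
  (0 − -1)² + (-6 − 4)² = 101
Minimum is attained by (4, 3), so q lies in its Voronoi cell.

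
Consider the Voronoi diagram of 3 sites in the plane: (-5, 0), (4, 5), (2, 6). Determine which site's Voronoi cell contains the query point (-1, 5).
Nearest site = (2, 6)

The Voronoi cell of site s contains exactly those query points closer to s than to any other site. Compute squared distances from q = (-1, 5) to each site:
  (2 − -1)² + (6 − 5)² = 10
  (4 − -1)² + (5 − 5)² = 25
  (-5 − -1)² + (0 − 5)² = 41
Minimum is attained by (2, 6), so q lies in its Voronoi cell.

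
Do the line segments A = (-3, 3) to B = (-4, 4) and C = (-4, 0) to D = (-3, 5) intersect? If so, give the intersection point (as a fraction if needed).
Yes; intersection at (-10/3, 10/3) (t = 1/3 on AB, s = 2/3 on CD)

Parametrize AB as A + t(B − A) = (-3 + -1 t, 3 + 1 t) and CD as C + s(D − C) = (-4 + 1 s, 0 + 5 s). Solve the linear system for (t, s). Determinant = 6 ≠ 0, so a unique intersection of the containing lines exists. Solution: t = 1/3, s = 2/3 — both in [0, 1], so the segments cross. Intersection point: (-10/3, 10/3).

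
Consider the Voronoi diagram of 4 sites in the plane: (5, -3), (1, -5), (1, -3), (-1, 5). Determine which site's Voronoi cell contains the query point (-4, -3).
Nearest site = (1, -3)

The Voronoi cell of site s contains exactly those query points closer to s than to any other site. Compute squared distances from q = (-4, -3) to each site:
  (1 − -4)² + (-3 − -3)² = 25
  (1 − -4)² + (-5 − -3)² = 29
  (-1 − -4)² + (5 − -3)² = 73
  (5 − -4)² + (-3 − -3)² = 81
Minimum is attained by (1, -3), so q lies in its Voronoi cell.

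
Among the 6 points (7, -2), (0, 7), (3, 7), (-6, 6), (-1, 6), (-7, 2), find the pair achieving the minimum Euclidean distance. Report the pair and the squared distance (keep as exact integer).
Pair = ((0, 7), (-1, 6)); squared distance = 2

Compute all C(6, 2) = 15 pairwise squared distances (x_i − x_j)² + (y_i − y_j)². The minimum is 2, attained by the pair ((0, 7), (-1, 6)).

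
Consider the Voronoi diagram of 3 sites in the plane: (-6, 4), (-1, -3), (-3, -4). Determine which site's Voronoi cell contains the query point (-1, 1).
Nearest site = (-1, -3)

The Voronoi cell of site s contains exactly those query points closer to s than to any other site. Compute squared distances from q = (-1, 1) to each site:
  (-1 − -1)² + (-3 − 1)² = 16
  (-3 − -1)² + (-4 − 1)² = 29
  (-6 − -1)² + (4 − 1)² = 34
Minimum is attained by (-1, -3), so q lies in its Voronoi cell.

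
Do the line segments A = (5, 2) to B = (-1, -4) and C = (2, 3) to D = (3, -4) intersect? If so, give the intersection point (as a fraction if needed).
Yes; intersection at (5/2, -1/2) (t = 5/12 on AB, s = 1/2 on CD)

Parametrize AB as A + t(B − A) = (5 + -6 t, 2 + -6 t) and CD as C + s(D − C) = (2 + 1 s, 3 + -7 s). Solve the linear system for (t, s). Determinant = -48 ≠ 0, so a unique intersection of the containing lines exists. Solution: t = 5/12, s = 1/2 — both in [0, 1], so the segments cross. Intersection point: (5/2, -1/2).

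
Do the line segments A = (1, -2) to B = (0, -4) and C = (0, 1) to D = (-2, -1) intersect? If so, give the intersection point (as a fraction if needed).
No (intersection of containing lines falls outside at least one segment)

Parametrize and solve: t = -4, s = -5/2. At least one of these is outside [0, 1], so the segments do not intersect.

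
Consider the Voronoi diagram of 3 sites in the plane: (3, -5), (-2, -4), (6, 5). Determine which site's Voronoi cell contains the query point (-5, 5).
Nearest site = (-2, -4)

The Voronoi cell of site s contains exactly those query points closer to s than to any other site. Compute squared distances from q = (-5, 5) to each site:
  (-2 − -5)² + (-4 − 5)² = 90
  (6 − -5)² + (5 − 5)² = 121
  (3 − -5)² + (-5 − 5)² = 164
Minimum is attained by (-2, -4), so q lies in its Voronoi cell.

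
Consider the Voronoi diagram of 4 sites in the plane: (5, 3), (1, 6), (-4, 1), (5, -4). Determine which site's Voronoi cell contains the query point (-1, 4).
Nearest site = (1, 6)

The Voronoi cell of site s contains exactly those query points closer to s than to any other site. Compute squared distances from q = (-1, 4) to each site:
  (1 − -1)² + (6 − 4)² = 8
  (-4 − -1)² + (1 − 4)² = 18
  (5 − -1)² + (3 − 4)² = 37
  (5 − -1)² + (-4 − 4)² = 100
Minimum is attained by (1, 6), so q lies in its Voronoi cell.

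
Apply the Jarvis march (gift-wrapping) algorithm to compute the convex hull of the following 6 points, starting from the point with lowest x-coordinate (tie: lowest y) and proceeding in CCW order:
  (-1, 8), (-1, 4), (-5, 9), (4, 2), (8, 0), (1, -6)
Hull (CCW) = [(-5, 9), (1, -6), (8, 0), (-1, 8)]

Jarvis march: at each step, from the current hull vertex p, select the next vertex q as the point such that every other point lies strictly to the left of (or on) the directed line p → q. (Equivalently: for every other point r, the cross product (q − p) × (r − p) ≥ 0.)
Starting point (lowest x, tie lowest y): (-5, 9). Wrap until returning to start. Resulting hull: (-5, 9), (1, -6), (8, 0), (-1, 8).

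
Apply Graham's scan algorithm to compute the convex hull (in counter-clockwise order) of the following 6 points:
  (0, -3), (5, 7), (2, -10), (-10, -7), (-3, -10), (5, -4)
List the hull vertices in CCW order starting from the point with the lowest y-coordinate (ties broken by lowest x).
Hull (CCW) = [(-3, -10), (2, -10), (5, -4), (5, 7), (-10, -7)]

Graham scan procedure:
  1. Find the pivot p₀ = point with lowest y (tie → lowest x): (-3, -10).
  2. Sort the remaining points by polar angle around p₀.
  3. Walk through sorted points, maintaining a stack; pop the top while the last three entries make a non-left turn (cross product ≤ 0).
  4. Final stack is the convex hull in CCW order: (-3, -10), (2, -10), (5, -4), (5, 7), (-10, -7).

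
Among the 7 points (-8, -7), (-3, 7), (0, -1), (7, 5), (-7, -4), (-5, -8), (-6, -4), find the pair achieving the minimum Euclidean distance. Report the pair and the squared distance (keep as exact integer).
Pair = ((-7, -4), (-6, -4)); squared distance = 1

Compute all C(7, 2) = 21 pairwise squared distances (x_i − x_j)² + (y_i − y_j)². The minimum is 1, attained by the pair ((-7, -4), (-6, -4)).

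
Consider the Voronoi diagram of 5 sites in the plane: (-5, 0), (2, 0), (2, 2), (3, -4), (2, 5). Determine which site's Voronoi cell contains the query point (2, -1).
Nearest site = (2, 0)

The Voronoi cell of site s contains exactly those query points closer to s than to any other site. Compute squared distances from q = (2, -1) to each site:
  (2 − 2)² + (0 − -1)² = 1
  (2 − 2)² + (2 − -1)² = 9
  (3 − 2)² + (-4 − -1)² = 10
  (2 − 2)² + (5 − -1)² = 36
  (-5 − 2)² + (0 − -1)² = 50
Minimum is attained by (2, 0), so q lies in its Voronoi cell.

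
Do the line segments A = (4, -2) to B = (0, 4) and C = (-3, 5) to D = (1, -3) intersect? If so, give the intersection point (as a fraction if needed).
No (intersection of containing lines falls outside at least one segment)

Parametrize and solve: t = 7/2, s = -7/4. At least one of these is outside [0, 1], so the segments do not intersect.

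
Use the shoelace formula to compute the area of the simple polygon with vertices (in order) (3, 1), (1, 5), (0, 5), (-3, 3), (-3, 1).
Area = 17

Shoelace formula: Area = (1/2) |Σ_i (x_i · y_{i+1} − x_{i+1} · y_i)| (indices mod n). Compute each cross term:
  (3)(5) − (1)(1) = 14
  (1)(5) − (0)(5) = 5
  (0)(3) − (-3)(5) = 15
  (-3)(1) − (-3)(3) = 6
  (-3)(1) − (3)(1) = -6
Sum = 34, so (signed) Area = 34/2 = 17, |Area| = 17.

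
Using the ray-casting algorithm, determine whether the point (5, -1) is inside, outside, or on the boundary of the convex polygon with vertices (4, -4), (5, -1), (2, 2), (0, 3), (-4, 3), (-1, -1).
The point (5, -1) lies on the polygon boundary

Boundary check: the query satisfies the collinearity and bounding-box conditions for some polygon edge, so it lies exactly on the boundary.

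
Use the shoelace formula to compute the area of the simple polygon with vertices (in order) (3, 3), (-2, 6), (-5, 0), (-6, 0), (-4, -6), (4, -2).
Area = 70

Shoelace formula: Area = (1/2) |Σ_i (x_i · y_{i+1} − x_{i+1} · y_i)| (indices mod n). Compute each cross term:
  (3)(6) − (-2)(3) = 24
  (-2)(0) − (-5)(6) = 30
  (-5)(0) − (-6)(0) = 0
  (-6)(-6) − (-4)(0) = 36
  (-4)(-2) − (4)(-6) = 32
  (4)(3) − (3)(-2) = 18
Sum = 140, so (signed) Area = 140/2 = 70, |Area| = 70.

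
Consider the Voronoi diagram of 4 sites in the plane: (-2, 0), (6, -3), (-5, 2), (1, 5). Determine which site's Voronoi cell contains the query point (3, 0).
Nearest site = (6, -3)

The Voronoi cell of site s contains exactly those query points closer to s than to any other site. Compute squared distances from q = (3, 0) to each site:
  (6 − 3)² + (-3 − 0)² = 18
  (-2 − 3)² + (0 − 0)² = 25
  (1 − 3)² + (5 − 0)² = 29
  (-5 − 3)² + (2 − 0)² = 68
Minimum is attained by (6, -3), so q lies in its Voronoi cell.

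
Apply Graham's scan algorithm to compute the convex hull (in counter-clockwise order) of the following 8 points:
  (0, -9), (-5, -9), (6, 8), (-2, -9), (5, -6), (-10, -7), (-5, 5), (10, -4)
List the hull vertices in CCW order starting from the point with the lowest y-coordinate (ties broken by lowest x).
Hull (CCW) = [(-5, -9), (0, -9), (10, -4), (6, 8), (-5, 5), (-10, -7)]

Graham scan procedure:
  1. Find the pivot p₀ = point with lowest y (tie → lowest x): (-5, -9).
  2. Sort the remaining points by polar angle around p₀.
  3. Walk through sorted points, maintaining a stack; pop the top while the last three entries make a non-left turn (cross product ≤ 0).
  4. Final stack is the convex hull in CCW order: (-5, -9), (0, -9), (10, -4), (6, 8), (-5, 5), (-10, -7).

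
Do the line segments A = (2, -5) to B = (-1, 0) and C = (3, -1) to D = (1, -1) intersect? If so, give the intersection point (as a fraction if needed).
No (intersection of containing lines falls outside at least one segment)

Parametrize and solve: t = 4/5, s = 17/10. At least one of these is outside [0, 1], so the segments do not intersect.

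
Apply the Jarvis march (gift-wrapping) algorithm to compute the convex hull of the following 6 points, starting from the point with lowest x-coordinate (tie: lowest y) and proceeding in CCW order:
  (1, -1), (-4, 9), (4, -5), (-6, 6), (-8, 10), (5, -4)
Hull (CCW) = [(-8, 10), (-6, 6), (4, -5), (5, -4), (-4, 9)]

Jarvis march: at each step, from the current hull vertex p, select the next vertex q as the point such that every other point lies strictly to the left of (or on) the directed line p → q. (Equivalently: for every other point r, the cross product (q − p) × (r − p) ≥ 0.)
Starting point (lowest x, tie lowest y): (-8, 10). Wrap until returning to start. Resulting hull: (-8, 10), (-6, 6), (4, -5), (5, -4), (-4, 9).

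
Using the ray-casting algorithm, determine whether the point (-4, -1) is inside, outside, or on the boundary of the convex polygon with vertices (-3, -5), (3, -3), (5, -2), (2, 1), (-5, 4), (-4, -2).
The point (-4, -1) lies strictly inside the polygon

Cast a horizontal ray to the right from the query point and count how many polygon edges it crosses (each edge strictly once or zero times, handled with the usual half-open convention). 
Parity of crossings → odd ⇒ inside.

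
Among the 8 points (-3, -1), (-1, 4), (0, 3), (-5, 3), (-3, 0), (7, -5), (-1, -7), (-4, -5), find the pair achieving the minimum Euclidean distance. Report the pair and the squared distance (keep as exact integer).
Pair = ((-3, -1), (-3, 0)); squared distance = 1

Compute all C(8, 2) = 28 pairwise squared distances (x_i − x_j)² + (y_i − y_j)². The minimum is 1, attained by the pair ((-3, -1), (-3, 0)).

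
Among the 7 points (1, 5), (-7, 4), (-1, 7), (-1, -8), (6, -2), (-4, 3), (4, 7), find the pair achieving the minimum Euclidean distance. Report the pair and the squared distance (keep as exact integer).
Pair = ((1, 5), (-1, 7)); squared distance = 8

Compute all C(7, 2) = 21 pairwise squared distances (x_i − x_j)² + (y_i − y_j)². The minimum is 8, attained by the pair ((1, 5), (-1, 7)).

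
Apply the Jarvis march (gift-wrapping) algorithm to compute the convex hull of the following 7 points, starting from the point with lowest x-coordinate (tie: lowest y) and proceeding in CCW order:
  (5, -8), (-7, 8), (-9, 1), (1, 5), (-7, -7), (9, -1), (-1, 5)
Hull (CCW) = [(-9, 1), (-7, -7), (5, -8), (9, -1), (1, 5), (-7, 8)]

Jarvis march: at each step, from the current hull vertex p, select the next vertex q as the point such that every other point lies strictly to the left of (or on) the directed line p → q. (Equivalently: for every other point r, the cross product (q − p) × (r − p) ≥ 0.)
Starting point (lowest x, tie lowest y): (-9, 1). Wrap until returning to start. Resulting hull: (-9, 1), (-7, -7), (5, -8), (9, -1), (1, 5), (-7, 8).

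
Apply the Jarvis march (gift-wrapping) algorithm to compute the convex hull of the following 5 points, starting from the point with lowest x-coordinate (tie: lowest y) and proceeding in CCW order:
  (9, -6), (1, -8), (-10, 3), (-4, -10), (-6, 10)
Hull (CCW) = [(-10, 3), (-4, -10), (9, -6), (-6, 10)]

Jarvis march: at each step, from the current hull vertex p, select the next vertex q as the point such that every other point lies strictly to the left of (or on) the directed line p → q. (Equivalently: for every other point r, the cross product (q − p) × (r − p) ≥ 0.)
Starting point (lowest x, tie lowest y): (-10, 3). Wrap until returning to start. Resulting hull: (-10, 3), (-4, -10), (9, -6), (-6, 10).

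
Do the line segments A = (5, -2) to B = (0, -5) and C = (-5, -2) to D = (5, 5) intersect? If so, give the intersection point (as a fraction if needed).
No (intersection of containing lines falls outside at least one segment)

Parametrize and solve: t = 14, s = -6. At least one of these is outside [0, 1], so the segments do not intersect.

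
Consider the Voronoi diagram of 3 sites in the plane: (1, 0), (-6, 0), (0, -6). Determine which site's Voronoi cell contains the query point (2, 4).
Nearest site = (1, 0)

The Voronoi cell of site s contains exactly those query points closer to s than to any other site. Compute squared distances from q = (2, 4) to each site:
  (1 − 2)² + (0 − 4)² = 17
  (-6 − 2)² + (0 − 4)² = 80
  (0 − 2)² + (-6 − 4)² = 104
Minimum is attained by (1, 0), so q lies in its Voronoi cell.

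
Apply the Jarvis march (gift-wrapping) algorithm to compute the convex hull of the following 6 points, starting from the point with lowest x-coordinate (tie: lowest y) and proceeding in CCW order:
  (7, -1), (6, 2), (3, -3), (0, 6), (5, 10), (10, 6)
Hull (CCW) = [(0, 6), (3, -3), (7, -1), (10, 6), (5, 10)]

Jarvis march: at each step, from the current hull vertex p, select the next vertex q as the point such that every other point lies strictly to the left of (or on) the directed line p → q. (Equivalently: for every other point r, the cross product (q − p) × (r − p) ≥ 0.)
Starting point (lowest x, tie lowest y): (0, 6). Wrap until returning to start. Resulting hull: (0, 6), (3, -3), (7, -1), (10, 6), (5, 10).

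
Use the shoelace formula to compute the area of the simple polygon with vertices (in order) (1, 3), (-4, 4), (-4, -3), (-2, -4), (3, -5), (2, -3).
Area = 43

Shoelace formula: Area = (1/2) |Σ_i (x_i · y_{i+1} − x_{i+1} · y_i)| (indices mod n). Compute each cross term:
  (1)(4) − (-4)(3) = 16
  (-4)(-3) − (-4)(4) = 28
  (-4)(-4) − (-2)(-3) = 10
  (-2)(-5) − (3)(-4) = 22
  (3)(-3) − (2)(-5) = 1
  (2)(3) − (1)(-3) = 9
Sum = 86, so (signed) Area = 86/2 = 43, |Area| = 43.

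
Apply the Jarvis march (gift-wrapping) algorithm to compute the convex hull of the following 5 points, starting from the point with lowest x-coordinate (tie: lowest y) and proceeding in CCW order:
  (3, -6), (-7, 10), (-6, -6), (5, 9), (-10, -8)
Hull (CCW) = [(-10, -8), (3, -6), (5, 9), (-7, 10)]

Jarvis march: at each step, from the current hull vertex p, select the next vertex q as the point such that every other point lies strictly to the left of (or on) the directed line p → q. (Equivalently: for every other point r, the cross product (q − p) × (r − p) ≥ 0.)
Starting point (lowest x, tie lowest y): (-10, -8). Wrap until returning to start. Resulting hull: (-10, -8), (3, -6), (5, 9), (-7, 10).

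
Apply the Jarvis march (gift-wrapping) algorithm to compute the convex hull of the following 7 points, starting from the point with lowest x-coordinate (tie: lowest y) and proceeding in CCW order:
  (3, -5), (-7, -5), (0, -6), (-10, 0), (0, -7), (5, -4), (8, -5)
Hull (CCW) = [(-10, 0), (-7, -5), (0, -7), (8, -5), (5, -4)]

Jarvis march: at each step, from the current hull vertex p, select the next vertex q as the point such that every other point lies strictly to the left of (or on) the directed line p → q. (Equivalently: for every other point r, the cross product (q − p) × (r − p) ≥ 0.)
Starting point (lowest x, tie lowest y): (-10, 0). Wrap until returning to start. Resulting hull: (-10, 0), (-7, -5), (0, -7), (8, -5), (5, -4).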